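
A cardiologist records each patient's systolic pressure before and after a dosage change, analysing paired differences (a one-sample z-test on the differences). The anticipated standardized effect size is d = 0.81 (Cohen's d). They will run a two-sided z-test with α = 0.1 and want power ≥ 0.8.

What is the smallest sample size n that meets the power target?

For power 0.8 need Φ(δ − z_{0.05}) = 0.8, so δ = z_{0.05} + z_{0.20} = 1.645 + 0.842 = 2.486.
(For δ > 0 the lower-tail rejection region contributes negligibly to power, so the one-term inversion is standard.)
δ = d·√n ⇒ n = (δ/d)² = (2.486 / 0.81)² = 9.42.
Round up to the next whole unit.

n = 10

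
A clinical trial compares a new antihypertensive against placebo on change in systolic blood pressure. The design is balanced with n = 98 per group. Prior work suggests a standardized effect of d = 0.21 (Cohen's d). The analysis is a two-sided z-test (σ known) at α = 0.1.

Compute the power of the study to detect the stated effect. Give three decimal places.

Noncentrality parameter: δ = d·√(n/2) = 0.21 × √(98/2) = 1.4700
Critical value for a two-sided test at α = 0.1: z_{α/2} = 1.645.
Power = Φ(δ − 1.645) + Φ(−δ − 1.645) = Φ(-0.175) + Φ(-3.115) = 0.4306 + 0.0009 = 0.4315.

Power ≈ 0.432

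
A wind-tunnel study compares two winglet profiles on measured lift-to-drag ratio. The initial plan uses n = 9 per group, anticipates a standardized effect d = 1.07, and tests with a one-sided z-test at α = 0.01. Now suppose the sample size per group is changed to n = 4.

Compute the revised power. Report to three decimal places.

With n = 4 per group: δ = d·√(n/2) = 1.07 × √(4/2) = 1.5132. Critical value z_{0.01} = 2.326.
Revised power = P(Z > 2.326 − δ) = Φ(-0.813) = 0.2081.

Power ≈ 0.208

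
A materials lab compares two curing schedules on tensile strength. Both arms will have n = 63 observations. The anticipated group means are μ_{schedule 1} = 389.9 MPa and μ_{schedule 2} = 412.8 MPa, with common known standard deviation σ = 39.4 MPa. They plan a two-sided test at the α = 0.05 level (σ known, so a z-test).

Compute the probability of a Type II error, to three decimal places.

Standardized effect: d = |μ_{schedule 1} − μ_{schedule 2}| / σ = |389.9 − 412.8| / 39.4 = 0.5812
Noncentrality parameter: δ = d·√(n/2) = 0.5812 × √(63/2) = 3.2621
Two-sided α = 0.05 → critical value z_{0.025} = 1.960.
Power = Φ(δ − 1.960) + Φ(−δ − 1.960) = Φ(1.302) + Φ(-5.222) = 0.9036 + 0.0000 = 0.9036.
Type II error: β = 1 − power = 1 − 0.9036 = 0.0964.

β ≈ 0.096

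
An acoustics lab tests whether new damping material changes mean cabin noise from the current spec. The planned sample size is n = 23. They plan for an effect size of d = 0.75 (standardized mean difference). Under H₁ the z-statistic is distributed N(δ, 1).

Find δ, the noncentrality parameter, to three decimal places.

δ ≈ 3.597

δ = d·√n = 0.75 × √23 = 3.5969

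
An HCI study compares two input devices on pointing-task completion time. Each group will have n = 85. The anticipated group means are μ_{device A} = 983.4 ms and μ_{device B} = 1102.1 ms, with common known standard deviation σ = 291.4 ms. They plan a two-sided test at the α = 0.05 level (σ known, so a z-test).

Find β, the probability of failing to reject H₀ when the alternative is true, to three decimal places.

β ≈ 0.243

Standardized effect: d = |μ_{device A} − μ_{device B}| / σ = |983.4 − 1102.1| / 291.4 = 0.4073
Noncentrality parameter: δ = d·√(n/2) = 0.4073 × √(85/2) = 2.6556
Two-sided α = 0.05 → critical value z_{0.025} = 1.960.
Power = Φ(δ − 1.960) + Φ(−δ − 1.960) = Φ(0.696) + Φ(-4.616) = 0.7567 + 0.0000 = 0.7567.
Type II error: β = 1 − power = 1 − 0.7567 = 0.2433.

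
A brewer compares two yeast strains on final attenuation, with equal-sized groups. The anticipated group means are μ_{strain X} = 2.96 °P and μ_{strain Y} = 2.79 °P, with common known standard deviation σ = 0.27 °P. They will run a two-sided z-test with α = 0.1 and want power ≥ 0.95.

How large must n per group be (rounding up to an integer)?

Standardized effect: d = |μ_{strain X} − μ_{strain Y}| / σ = |2.96 − 2.79| / 0.27 = 0.6296
For power 0.95 need Φ(δ − z_{0.05}) = 0.95, so δ = z_{0.05} + z_{0.05} = 1.645 + 1.645 = 3.290.
(The Φ(−δ − z_{α/2}) term is vanishingly small for δ > 0 and is dropped in the standard sample-size formula.)
δ = d·√(n/2) ⇒ n = 2(δ/d)² = 2 × (3.290 / 0.6296)² = 54.60.
Round up to the next whole unit.

n = 55 per group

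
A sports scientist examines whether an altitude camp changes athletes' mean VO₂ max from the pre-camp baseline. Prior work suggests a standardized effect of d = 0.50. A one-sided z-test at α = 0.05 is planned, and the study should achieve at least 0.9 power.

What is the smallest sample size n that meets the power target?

Set Φ(δ − 1.645) = 0.9; then δ − 1.645 = Φ⁻¹(0.9) = 1.282, giving δ = 2.926.
δ = d·√n ⇒ n = (δ/d)² = (2.926 / 0.50)² = 34.26.
Rounding up, n = 35.

n = 35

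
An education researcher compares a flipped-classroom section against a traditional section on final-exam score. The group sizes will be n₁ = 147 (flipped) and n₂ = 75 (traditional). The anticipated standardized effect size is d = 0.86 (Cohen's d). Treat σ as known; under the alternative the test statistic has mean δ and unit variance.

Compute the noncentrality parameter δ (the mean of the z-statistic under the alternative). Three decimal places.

δ ≈ 6.061

δ = d / √(1/n₁ + 1/n₂) = 0.86 / √(1/147 + 1/75) = 6.0605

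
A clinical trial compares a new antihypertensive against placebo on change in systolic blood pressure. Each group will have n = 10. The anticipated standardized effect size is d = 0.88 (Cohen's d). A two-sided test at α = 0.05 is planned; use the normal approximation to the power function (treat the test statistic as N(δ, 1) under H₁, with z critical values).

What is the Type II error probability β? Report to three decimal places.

Noncentrality parameter: δ = d·√(n/2) = 0.88 × √(10/2) = 1.9677
Two-sided α = 0.05 → critical value z_{0.025} = 1.960.
Power = Φ(δ − 1.960) + Φ(−δ − 1.960) = Φ(0.008) + Φ(-3.928) = 0.5031 + 0.0000 = 0.5031.
Type II error: β = 1 − power = 1 − 0.5031 = 0.4969.

β ≈ 0.497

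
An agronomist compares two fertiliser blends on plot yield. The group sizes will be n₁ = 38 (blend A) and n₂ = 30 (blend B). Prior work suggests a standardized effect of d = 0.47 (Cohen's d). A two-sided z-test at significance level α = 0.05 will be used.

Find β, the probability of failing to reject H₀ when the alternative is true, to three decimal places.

β ≈ 0.514

Noncentrality parameter: δ = d / √(1/n₁ + 1/n₂) = 0.47 / √(1/38 + 1/30) = 1.9244
Critical value for a two-sided test at α = 0.05: z_{α/2} = 1.960.
Power = Φ(δ − 1.960) + Φ(−δ − 1.960) = Φ(-0.036) + Φ(-3.884) = 0.4858 + 0.0001 = 0.4859.
Type II error: β = 1 − power = 1 − 0.4859 = 0.5141.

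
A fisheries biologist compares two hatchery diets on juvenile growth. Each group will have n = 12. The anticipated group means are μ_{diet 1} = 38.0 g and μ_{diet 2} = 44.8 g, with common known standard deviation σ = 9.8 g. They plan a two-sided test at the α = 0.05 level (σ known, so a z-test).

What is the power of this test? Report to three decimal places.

Standardized effect: d = |μ_{diet 1} − μ_{diet 2}| / σ = |38.0 − 44.8| / 9.8 = 0.6939
Noncentrality parameter: δ = d·√(n/2) = 0.6939 × √(12/2) = 1.6996
Critical value for a two-sided test at α = 0.05: z_{α/2} = 1.960.
Power = Φ(δ − 1.960) + Φ(−δ − 1.960) = Φ(-0.260) + Φ(-3.660) = 0.3973 + 0.0001 = 0.3974.

Power ≈ 0.397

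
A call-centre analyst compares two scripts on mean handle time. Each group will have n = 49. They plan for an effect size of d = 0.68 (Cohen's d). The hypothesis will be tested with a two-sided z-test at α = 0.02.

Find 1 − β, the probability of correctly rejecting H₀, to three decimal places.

Noncentrality parameter: δ = d·√(n/2) = 0.68 × √(49/2) = 3.3658
Two-sided α = 0.02 → critical value z_{0.01} = 2.326.
Power = Φ(δ − 2.326) + Φ(−δ − 2.326) = Φ(1.039) + Φ(-5.692) = 0.8507 + 0.0000 = 0.8507.

Power ≈ 0.851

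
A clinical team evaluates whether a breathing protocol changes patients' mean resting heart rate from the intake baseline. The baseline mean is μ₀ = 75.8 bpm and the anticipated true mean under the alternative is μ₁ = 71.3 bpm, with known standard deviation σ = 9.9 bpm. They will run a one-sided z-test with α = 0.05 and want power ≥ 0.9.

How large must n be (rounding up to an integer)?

Standardized effect: d = |μ₁ − μ₀| / σ = |71.3 − 75.8| / 9.9 = 0.4545
For power 0.9 need Φ(δ − z_{0.05}) = 0.9, so δ = z_{0.05} + z_{0.10} = 1.645 + 1.282 = 2.926.
δ = d·√n ⇒ n = (δ/d)² = (2.926 / 0.4545)² = 41.45.
Rounding up, n = 42.

n = 42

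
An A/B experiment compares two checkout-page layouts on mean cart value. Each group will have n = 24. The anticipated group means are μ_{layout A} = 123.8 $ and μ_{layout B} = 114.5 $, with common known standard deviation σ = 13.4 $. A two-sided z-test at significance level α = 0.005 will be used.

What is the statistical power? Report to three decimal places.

Standardized effect: d = |μ_{layout A} − μ_{layout B}| / σ = |123.8 − 114.5| / 13.4 = 0.6940
Noncentrality parameter: λ = d·√(n/2) = 0.6940 × √(24/2) = 2.4042
Critical value for a two-sided test at α = 0.005: z_{α/2} = 2.807.
Power = Φ(λ − 2.807) + Φ(−λ − 2.807) = Φ(-0.403) + Φ(-5.211) = 0.3435 + 0.0000 = 0.3435.

Power ≈ 0.344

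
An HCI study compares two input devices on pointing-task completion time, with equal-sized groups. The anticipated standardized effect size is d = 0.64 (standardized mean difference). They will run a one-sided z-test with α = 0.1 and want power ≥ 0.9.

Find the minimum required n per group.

n = 33 per group

Set Φ(δ − 1.282) = 0.9; then δ − 1.282 = Φ⁻¹(0.9) = 1.282, giving δ = 2.563.
δ = d·√(n/2) ⇒ n = 2(δ/d)² = 2 × (2.563 / 0.64)² = 32.08.
Rounding up, n = 33 per group.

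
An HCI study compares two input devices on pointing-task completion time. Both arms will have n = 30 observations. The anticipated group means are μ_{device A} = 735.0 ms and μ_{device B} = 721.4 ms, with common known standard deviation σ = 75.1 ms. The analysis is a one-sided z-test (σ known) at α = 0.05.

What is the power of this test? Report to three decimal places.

Power ≈ 0.173

Standardized effect: d = |μ_{device A} − μ_{device B}| / σ = |735.0 − 721.4| / 75.1 = 0.1811
Noncentrality parameter: δ = d·√(n/2) = 0.1811 × √(30/2) = 0.7014
Critical value for a one-sided test at α = 0.05: z_α = 1.645.
Power = Φ(δ − 1.645) = Φ(-0.943) = 0.1727.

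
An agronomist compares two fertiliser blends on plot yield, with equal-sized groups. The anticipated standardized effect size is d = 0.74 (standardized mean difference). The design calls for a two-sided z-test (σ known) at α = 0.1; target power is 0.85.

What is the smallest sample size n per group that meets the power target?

n = 27 per group

Set Φ(δ − 1.645) = 0.85; then δ − 1.645 = Φ⁻¹(0.85) = 1.036, giving δ = 2.681.
(The Φ(−δ − z_{α/2}) term is vanishingly small for δ > 0 and is dropped in the standard sample-size formula.)
δ = d·√(n/2) ⇒ n = 2(δ/d)² = 2 × (2.681 / 0.74)² = 26.26.
Round up to the next whole unit.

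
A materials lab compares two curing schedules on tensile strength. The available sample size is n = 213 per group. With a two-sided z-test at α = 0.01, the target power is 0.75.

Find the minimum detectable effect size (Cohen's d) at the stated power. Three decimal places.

Need Φ(δ − 2.576) = 0.75, so δ = 2.576 + 0.674 = 3.250.
(Lower-tail contribution to power is negligible for δ > 0.)
δ = d·√(n/2) ⇒ d = δ/√(n/2) = 3.250/√(213/2) = 0.3150.

d ≈ 0.315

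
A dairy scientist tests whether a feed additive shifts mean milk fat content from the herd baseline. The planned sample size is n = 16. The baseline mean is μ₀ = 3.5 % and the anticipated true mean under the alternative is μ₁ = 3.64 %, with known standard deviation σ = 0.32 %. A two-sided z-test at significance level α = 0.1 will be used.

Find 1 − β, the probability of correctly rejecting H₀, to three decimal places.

Standardized effect: d = |μ₁ − μ₀| / σ = |3.64 − 3.5| / 0.32 = 0.4375
Noncentrality parameter: δ = d·√n = 0.4375 × √16 = 1.7500
Two-sided α = 0.1 → critical value z_{0.05} = 1.645.
Power = Φ(δ − 1.645) + Φ(−δ − 1.645) = Φ(0.105) + Φ(-3.395) = 0.5419 + 0.0003 = 0.5422.

Power ≈ 0.542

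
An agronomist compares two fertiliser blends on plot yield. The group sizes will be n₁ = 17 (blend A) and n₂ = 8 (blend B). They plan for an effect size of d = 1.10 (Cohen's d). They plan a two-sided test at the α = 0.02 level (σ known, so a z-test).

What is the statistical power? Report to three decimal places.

Power ≈ 0.595

Noncentrality parameter: δ = d / √(1/n₁ + 1/n₂) = 1.10 / √(1/17 + 1/8) = 2.5656
Critical value for a two-sided test at α = 0.02: z_{α/2} = 2.326.
Power = Φ(δ − 2.326) + Φ(−δ − 2.326) = Φ(0.239) + Φ(-4.892) = 0.5946 + 0.0000 = 0.5946.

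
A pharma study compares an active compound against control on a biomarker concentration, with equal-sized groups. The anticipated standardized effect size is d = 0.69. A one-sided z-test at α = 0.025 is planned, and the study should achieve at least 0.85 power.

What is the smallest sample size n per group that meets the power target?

Set Φ(δ − 1.960) = 0.85; then δ − 1.960 = Φ⁻¹(0.85) = 1.036, giving δ = 2.996.
δ = d·√(n/2) ⇒ n = 2(δ/d)² = 2 × (2.996 / 0.69)² = 37.72.
Rounding up, n = 38 per group.

n = 38 per group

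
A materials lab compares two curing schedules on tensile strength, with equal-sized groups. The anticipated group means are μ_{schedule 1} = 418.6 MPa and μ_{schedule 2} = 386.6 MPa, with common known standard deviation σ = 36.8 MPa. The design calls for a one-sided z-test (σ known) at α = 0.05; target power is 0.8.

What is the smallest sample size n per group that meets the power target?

Standardized effect: d = |μ_{schedule 1} − μ_{schedule 2}| / σ = |418.6 − 386.6| / 36.8 = 0.8696
For power 0.8 need Φ(δ − z_{0.05}) = 0.8, so δ = z_{0.05} + z_{0.20} = 1.645 + 0.842 = 2.486.
δ = d·√(n/2) ⇒ n = 2(δ/d)² = 2 × (2.486 / 0.8696)² = 16.35.
Round up to the next whole unit.

n = 17 per group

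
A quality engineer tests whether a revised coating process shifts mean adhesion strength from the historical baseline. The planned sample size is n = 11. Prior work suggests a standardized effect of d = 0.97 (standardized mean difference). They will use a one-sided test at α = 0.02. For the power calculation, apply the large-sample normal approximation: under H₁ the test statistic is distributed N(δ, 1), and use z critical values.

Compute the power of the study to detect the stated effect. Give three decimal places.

Noncentrality parameter: δ = d·√n = 0.97 × √11 = 3.2171
Critical value for a one-sided test at α = 0.02: z_α = 2.054.
Power = P(Z > 2.054 − δ) = Φ(1.163) = 0.8777.

Power ≈ 0.878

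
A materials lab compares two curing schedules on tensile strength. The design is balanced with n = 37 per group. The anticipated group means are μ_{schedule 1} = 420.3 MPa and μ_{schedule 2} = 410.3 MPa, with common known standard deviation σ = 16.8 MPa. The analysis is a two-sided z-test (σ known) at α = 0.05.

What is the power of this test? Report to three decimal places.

Power ≈ 0.726

Standardized effect: d = |μ_{schedule 1} − μ_{schedule 2}| / σ = |420.3 − 410.3| / 16.8 = 0.5952
Noncentrality parameter: δ = d·√(n/2) = 0.5952 × √(37/2) = 2.5602
Two-sided α = 0.05 → critical value z_{0.025} = 1.960.
Power = Φ(δ − 1.960) + Φ(−δ − 1.960) = Φ(0.600) + Φ(-4.520) = 0.7258 + 0.0000 = 0.7258.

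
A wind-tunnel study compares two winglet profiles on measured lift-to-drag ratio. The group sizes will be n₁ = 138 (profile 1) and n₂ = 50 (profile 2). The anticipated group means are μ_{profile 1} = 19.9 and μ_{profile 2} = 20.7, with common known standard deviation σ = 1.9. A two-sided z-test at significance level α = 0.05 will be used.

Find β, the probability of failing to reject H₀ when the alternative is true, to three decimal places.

β ≈ 0.277

Standardized effect: d = |μ_{profile 1} − μ_{profile 2}| / σ = |19.9 − 20.7| / 1.9 = 0.4211
Noncentrality parameter: δ = d / √(1/n₁ + 1/n₂) = 0.4211 / √(1/138 + 1/50) = 2.5508
Two-sided α = 0.05 → critical value z_{0.025} = 1.960.
Power = Φ(δ − 1.960) + Φ(−δ − 1.960) = Φ(0.591) + Φ(-4.511) = 0.7227 + 0.0000 = 0.7227.
Type II error: β = 1 − power = 1 − 0.7227 = 0.2773.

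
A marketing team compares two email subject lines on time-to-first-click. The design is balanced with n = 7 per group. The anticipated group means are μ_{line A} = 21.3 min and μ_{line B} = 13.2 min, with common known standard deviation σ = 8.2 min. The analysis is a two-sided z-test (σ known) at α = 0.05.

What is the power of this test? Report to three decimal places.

Standardized effect: d = |μ_{line A} − μ_{line B}| / σ = |21.3 − 13.2| / 8.2 = 0.9878
Noncentrality parameter: δ = d·√(n/2) = 0.9878 × √(7/2) = 1.8480
Two-sided α = 0.05 → critical value z_{0.025} = 1.960.
Power = Φ(δ − 1.960) + Φ(−δ − 1.960) = Φ(-0.112) + Φ(-3.808) = 0.4554 + 0.0001 = 0.4555.

Power ≈ 0.456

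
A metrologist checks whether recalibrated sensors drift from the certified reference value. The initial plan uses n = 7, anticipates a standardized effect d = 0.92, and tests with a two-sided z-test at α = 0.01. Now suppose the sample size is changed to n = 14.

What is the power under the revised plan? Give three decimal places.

With n = 14: δ = d·√n = 0.92 × √14 = 3.4423. Critical value z_{0.005} = 2.576.
Revised power = Φ(δ − 2.576) + Φ(−δ − 2.576) = Φ(0.866) + Φ(-6.018) = 0.8069 + 0.0000 = 0.8069.

Power ≈ 0.807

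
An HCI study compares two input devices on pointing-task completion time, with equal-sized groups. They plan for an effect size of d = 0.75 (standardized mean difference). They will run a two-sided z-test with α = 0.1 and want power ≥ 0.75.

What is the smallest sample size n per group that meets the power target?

n = 20 per group

For power 0.75 need Φ(δ − z_{0.05}) = 0.75, so δ = z_{0.05} + z_{0.25} = 1.645 + 0.674 = 2.319.
(For δ > 0 the lower-tail rejection region contributes negligibly to power, so the one-term inversion is standard.)
δ = d·√(n/2) ⇒ n = 2(δ/d)² = 2 × (2.319 / 0.75)² = 19.13.
Round up to the next whole unit.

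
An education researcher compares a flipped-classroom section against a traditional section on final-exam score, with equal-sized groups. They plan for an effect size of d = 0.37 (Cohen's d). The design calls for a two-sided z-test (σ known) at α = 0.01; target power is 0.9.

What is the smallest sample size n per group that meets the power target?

n = 218 per group

For power 0.9 need Φ(δ − z_{0.005}) = 0.9, so δ = z_{0.005} + z_{0.10} = 2.576 + 1.282 = 3.857.
(The Φ(−δ − z_{α/2}) term is vanishingly small for δ > 0 and is dropped in the standard sample-size formula.)
δ = d·√(n/2) ⇒ n = 2(δ/d)² = 2 × (3.857 / 0.37)² = 217.38.
Round up to the next whole unit.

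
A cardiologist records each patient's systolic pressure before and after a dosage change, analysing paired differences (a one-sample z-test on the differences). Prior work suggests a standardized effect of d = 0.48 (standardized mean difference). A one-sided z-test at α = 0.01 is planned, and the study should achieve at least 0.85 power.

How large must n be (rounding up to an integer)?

n = 50

Set Φ(δ − 2.326) = 0.85; then δ − 2.326 = Φ⁻¹(0.85) = 1.036, giving δ = 3.363.
δ = d·√n ⇒ n = (δ/d)² = (3.363 / 0.48)² = 49.08.
Rounding up, n = 50.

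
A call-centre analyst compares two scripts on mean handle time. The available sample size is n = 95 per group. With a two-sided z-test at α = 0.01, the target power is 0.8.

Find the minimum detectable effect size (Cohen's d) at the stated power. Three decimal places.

Need Φ(δ − 2.576) = 0.8, so δ = 2.576 + 0.842 = 3.417.
(The second rejection-region term Φ(−δ − z_{α/2}) is negligible and dropped.)
δ = d·√(n/2) ⇒ d = δ/√(n/2) = 3.417/√(95/2) = 0.4959.

d ≈ 0.496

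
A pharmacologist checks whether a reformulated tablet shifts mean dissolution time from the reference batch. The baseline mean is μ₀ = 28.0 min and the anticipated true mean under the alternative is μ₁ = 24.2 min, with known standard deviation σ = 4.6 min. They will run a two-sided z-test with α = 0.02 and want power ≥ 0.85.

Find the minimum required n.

n = 17

Standardized effect: d = |μ₁ − μ₀| / σ = |24.2 − 28.0| / 4.6 = 0.8261
Set Φ(δ − 2.326) = 0.85; then δ − 2.326 = Φ⁻¹(0.85) = 1.036, giving δ = 3.363.
(Ignoring the negligible lower-tail rejection probability gives the usual closed-form inversion.)
δ = d·√n ⇒ n = (δ/d)² = (3.363 / 0.8261)² = 16.57.
Rounding up, n = 17.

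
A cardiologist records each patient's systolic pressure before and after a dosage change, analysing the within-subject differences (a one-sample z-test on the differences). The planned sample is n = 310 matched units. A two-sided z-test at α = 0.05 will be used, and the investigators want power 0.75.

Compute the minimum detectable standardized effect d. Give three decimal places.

Required noncentrality: δ = z_{0.025} + z_{0.25} = 1.960 + 0.674 = 2.634.
(The second rejection-region term Φ(−δ − z_{α/2}) is negligible and dropped.)
δ = d·√n ⇒ d = δ/√n = 2.634/√310 = 0.1496.

d ≈ 0.150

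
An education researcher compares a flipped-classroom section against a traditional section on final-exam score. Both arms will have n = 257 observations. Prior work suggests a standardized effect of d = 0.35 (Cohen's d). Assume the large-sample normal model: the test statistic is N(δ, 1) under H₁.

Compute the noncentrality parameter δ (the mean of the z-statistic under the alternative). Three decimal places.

δ = d·√(n/2) = 0.35 × √(257/2) = 3.9675

δ ≈ 3.968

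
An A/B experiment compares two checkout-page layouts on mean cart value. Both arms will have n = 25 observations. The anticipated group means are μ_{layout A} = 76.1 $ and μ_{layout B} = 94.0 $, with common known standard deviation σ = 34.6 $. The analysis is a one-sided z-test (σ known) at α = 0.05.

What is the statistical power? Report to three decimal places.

Power ≈ 0.573

Standardized effect: d = |μ_{layout A} − μ_{layout B}| / σ = |76.1 − 94.0| / 34.6 = 0.5173
Noncentrality parameter: δ = d·√(n/2) = 0.5173 × √(25/2) = 1.8291
Critical value for a one-sided test at α = 0.05: z_α = 1.645.
Power = Φ(δ − 1.645) = Φ(0.184) = 0.5731.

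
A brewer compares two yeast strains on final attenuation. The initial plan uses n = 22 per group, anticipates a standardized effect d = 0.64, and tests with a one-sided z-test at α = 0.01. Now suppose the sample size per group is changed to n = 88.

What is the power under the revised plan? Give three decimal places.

With n = 88 per group: δ = d·√(n/2) = 0.64 × √(88/2) = 4.2453. Critical value z_{0.01} = 2.326.
Revised power = Φ(δ − 2.326) = Φ(1.919) = 0.9725.

Power ≈ 0.973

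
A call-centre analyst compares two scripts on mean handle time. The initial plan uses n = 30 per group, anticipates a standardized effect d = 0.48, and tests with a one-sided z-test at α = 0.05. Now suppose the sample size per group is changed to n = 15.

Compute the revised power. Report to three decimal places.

With n = 15 per group: δ = d·√(n/2) = 0.48 × √(15/2) = 1.3145. Critical value z_{0.05} = 1.645.
Revised power = P(Z > 1.645 − δ) = Φ(-0.330) = 0.3706.

Power ≈ 0.371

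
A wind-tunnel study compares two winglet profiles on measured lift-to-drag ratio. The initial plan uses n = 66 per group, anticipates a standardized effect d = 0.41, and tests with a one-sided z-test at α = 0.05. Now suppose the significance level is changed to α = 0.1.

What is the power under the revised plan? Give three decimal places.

δ = d·√(n/2) = 0.41 × √(66/2) = 2.3553 (unchanged). New critical value: z_{0.1} = 1.282.
Revised power = Φ(δ − 1.282) = Φ(1.074) = 0.8585.

Power ≈ 0.859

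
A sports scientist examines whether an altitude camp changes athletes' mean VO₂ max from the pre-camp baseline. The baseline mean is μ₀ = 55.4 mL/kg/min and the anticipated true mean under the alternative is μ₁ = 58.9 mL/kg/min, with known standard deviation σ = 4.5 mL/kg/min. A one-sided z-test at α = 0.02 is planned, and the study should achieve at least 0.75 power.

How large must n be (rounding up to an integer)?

n = 13

Standardized effect: d = |μ₁ − μ₀| / σ = |58.9 − 55.4| / 4.5 = 0.7778
For power 0.75 need Φ(δ − z_{0.02}) = 0.75, so δ = z_{0.02} + z_{0.25} = 2.054 + 0.674 = 2.728.
δ = d·√n ⇒ n = (δ/d)² = (2.728 / 0.7778)² = 12.30.
Rounding up, n = 13.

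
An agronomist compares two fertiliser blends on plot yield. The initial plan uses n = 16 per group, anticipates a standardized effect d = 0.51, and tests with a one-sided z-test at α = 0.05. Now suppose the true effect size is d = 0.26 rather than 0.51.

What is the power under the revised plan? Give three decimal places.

With d = 0.26: δ = d·√(n/2) = 0.26 × √(16/2) = 0.7354. Critical value z_{0.05} = 1.645.
Revised power = P(Z > 1.645 − δ) = Φ(-0.909) = 0.1816.

Power ≈ 0.182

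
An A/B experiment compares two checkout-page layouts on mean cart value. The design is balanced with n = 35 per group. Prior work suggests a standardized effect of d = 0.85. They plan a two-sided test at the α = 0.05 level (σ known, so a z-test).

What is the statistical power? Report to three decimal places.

Power ≈ 0.945

Noncentrality parameter: δ = d·√(n/2) = 0.85 × √(35/2) = 3.5558
Critical value for a two-sided test at α = 0.05: z_{α/2} = 1.960.
Power = Φ(δ − 1.960) + Φ(−δ − 1.960) = Φ(1.596) + Φ(-5.516) = 0.9447 + 0.0000 = 0.9447.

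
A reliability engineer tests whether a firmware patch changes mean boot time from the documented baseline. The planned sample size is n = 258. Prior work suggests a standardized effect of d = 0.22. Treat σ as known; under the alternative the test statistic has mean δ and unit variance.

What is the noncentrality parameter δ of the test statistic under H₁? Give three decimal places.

δ ≈ 3.534

The noncentrality parameter scales effect size by the design's sample-size factor: δ = d·√n = 0.22 × √258 = 3.5337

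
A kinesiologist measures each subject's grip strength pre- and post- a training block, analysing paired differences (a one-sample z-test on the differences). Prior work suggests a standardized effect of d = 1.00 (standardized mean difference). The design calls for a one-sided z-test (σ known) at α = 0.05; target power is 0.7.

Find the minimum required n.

n = 5

For power 0.7 need Φ(δ − z_{0.05}) = 0.7, so δ = z_{0.05} + z_{0.30} = 1.645 + 0.524 = 2.169.
δ = d·√n ⇒ n = (δ/d)² = (2.169 / 1.00)² = 4.71.
Rounding up, n = 5.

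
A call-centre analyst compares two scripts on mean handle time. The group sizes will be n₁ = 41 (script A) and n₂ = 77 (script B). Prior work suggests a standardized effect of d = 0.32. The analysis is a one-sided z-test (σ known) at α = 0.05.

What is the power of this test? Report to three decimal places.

Power ≈ 0.504

Noncentrality parameter: δ = d / √(1/n₁ + 1/n₂) = 0.32 / √(1/41 + 1/77) = 1.6552
Critical value for a one-sided test at α = 0.05: z_α = 1.645.
Power = Φ(δ − 1.645) = Φ(0.010) = 0.5041.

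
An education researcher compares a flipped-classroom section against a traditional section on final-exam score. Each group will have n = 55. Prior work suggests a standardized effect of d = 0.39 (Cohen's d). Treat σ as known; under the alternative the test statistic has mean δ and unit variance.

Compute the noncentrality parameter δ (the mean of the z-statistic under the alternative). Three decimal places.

δ = d·√(n/2) = 0.39 × √(55/2) = 2.0452

δ ≈ 2.045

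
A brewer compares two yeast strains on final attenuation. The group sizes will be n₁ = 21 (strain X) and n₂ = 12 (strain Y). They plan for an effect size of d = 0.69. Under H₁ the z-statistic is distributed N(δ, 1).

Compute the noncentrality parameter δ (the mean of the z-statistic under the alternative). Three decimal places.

δ ≈ 1.907

The noncentrality parameter scales effect size by the design's sample-size factor: δ = d / √(1/n₁ + 1/n₂) = 0.69 / √(1/21 + 1/12) = 1.9067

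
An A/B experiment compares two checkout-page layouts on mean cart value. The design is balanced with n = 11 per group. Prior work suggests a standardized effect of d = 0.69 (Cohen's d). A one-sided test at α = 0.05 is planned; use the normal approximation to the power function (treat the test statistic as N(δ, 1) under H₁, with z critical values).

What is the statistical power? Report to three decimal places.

Power ≈ 0.489

Noncentrality parameter: δ = d·√(n/2) = 0.69 × √(11/2) = 1.6182
One-sided α = 0.05 → critical value z_{0.05} = 1.645.
Power = P(Z > 1.645 − δ) = Φ(-0.027) = 0.4894.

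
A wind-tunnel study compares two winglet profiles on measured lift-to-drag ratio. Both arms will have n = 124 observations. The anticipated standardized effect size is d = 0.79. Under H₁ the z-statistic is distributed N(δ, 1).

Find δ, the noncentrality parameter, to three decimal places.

δ = d·√(n/2) = 0.79 × √(124/2) = 6.2205

δ ≈ 6.220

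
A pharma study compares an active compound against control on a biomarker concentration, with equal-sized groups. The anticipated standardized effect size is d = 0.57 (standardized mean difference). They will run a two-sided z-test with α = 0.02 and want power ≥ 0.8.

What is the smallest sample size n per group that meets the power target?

Set Φ(δ − 2.326) = 0.8; then δ − 2.326 = Φ⁻¹(0.8) = 0.842, giving δ = 3.168.
(Ignoring the negligible lower-tail rejection probability gives the usual closed-form inversion.)
δ = d·√(n/2) ⇒ n = 2(δ/d)² = 2 × (3.168 / 0.57)² = 61.78.
Round up to the next whole unit.

n = 62 per group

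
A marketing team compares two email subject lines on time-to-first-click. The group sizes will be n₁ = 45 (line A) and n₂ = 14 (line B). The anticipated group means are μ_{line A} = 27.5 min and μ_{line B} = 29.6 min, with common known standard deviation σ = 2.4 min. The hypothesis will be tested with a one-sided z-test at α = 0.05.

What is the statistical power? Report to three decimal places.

Standardized effect: d = |μ_{line A} − μ_{line B}| / σ = |27.5 − 29.6| / 2.4 = 0.8750
Noncentrality parameter: δ = d / √(1/n₁ + 1/n₂) = 0.8750 / √(1/45 + 1/14) = 2.8593
One-sided α = 0.05 → critical value z_{0.05} = 1.645.
Power = P(Z > 1.645 − δ) = Φ(1.214) = 0.8877.

Power ≈ 0.888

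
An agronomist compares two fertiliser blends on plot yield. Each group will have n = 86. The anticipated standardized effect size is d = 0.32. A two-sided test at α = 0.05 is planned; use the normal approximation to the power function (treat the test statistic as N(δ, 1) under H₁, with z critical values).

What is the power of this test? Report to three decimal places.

Noncentrality parameter: λ = d·√(n/2) = 0.32 × √(86/2) = 2.0984
Two-sided α = 0.05 → critical value z_{0.025} = 1.960.
Power = Φ(λ − 1.960) + Φ(−λ − 1.960) = Φ(0.138) + Φ(-4.058) = 0.5550 + 0.0000 = 0.5551.

Power ≈ 0.555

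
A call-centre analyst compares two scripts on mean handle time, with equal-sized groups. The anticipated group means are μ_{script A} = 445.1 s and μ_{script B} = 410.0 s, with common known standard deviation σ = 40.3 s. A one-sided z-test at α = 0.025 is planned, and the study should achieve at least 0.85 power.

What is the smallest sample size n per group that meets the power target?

n = 24 per group

Standardized effect: d = |μ_{script A} − μ_{script B}| / σ = |445.1 − 410.0| / 40.3 = 0.8710
For power 0.85 need Φ(δ − z_{0.025}) = 0.85, so δ = z_{0.025} + z_{0.15} = 1.960 + 1.036 = 2.996.
δ = d·√(n/2) ⇒ n = 2(δ/d)² = 2 × (2.996 / 0.8710)² = 23.67.
Round up to the next whole unit.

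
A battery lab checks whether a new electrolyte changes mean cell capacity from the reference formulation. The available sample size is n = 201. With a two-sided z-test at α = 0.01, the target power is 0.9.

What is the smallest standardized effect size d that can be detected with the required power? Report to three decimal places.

Required noncentrality: δ = z_{0.005} + z_{0.10} = 2.576 + 1.282 = 3.857.
(The second rejection-region term Φ(−δ − z_{α/2}) is negligible and dropped.)
δ = d·√n ⇒ d = δ/√n = 3.857/√201 = 0.2721.

d ≈ 0.272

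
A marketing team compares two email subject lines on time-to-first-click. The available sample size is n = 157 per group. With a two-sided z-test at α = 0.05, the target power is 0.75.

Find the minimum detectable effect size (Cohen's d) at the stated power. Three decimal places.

d ≈ 0.297

Need Φ(δ − 1.960) = 0.75, so δ = 1.960 + 0.674 = 2.634.
(The second rejection-region term Φ(−δ − z_{α/2}) is negligible and dropped.)
δ = d·√(n/2) ⇒ d = δ/√(n/2) = 2.634/√(157/2) = 0.2973.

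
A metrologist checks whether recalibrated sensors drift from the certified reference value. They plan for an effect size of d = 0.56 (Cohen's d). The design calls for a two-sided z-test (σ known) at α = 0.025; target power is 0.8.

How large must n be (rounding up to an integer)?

n = 31

Set Φ(δ − 2.241) = 0.8; then δ − 2.241 = Φ⁻¹(0.8) = 0.842, giving δ = 3.083.
(The Φ(−δ − z_{α/2}) term is vanishingly small for δ > 0 and is dropped in the standard sample-size formula.)
δ = d·√n ⇒ n = (δ/d)² = (3.083 / 0.56)² = 30.31.
Round up to the next whole unit.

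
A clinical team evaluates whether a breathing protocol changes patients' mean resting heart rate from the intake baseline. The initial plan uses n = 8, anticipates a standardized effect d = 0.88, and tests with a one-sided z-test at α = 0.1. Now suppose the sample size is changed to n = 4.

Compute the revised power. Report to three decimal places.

With n = 4: δ = d·√n = 0.88 × √4 = 1.7600. Critical value z_{0.1} = 1.282.
Revised power = Φ(δ − 1.282) = Φ(0.478) = 0.6838.

Power ≈ 0.684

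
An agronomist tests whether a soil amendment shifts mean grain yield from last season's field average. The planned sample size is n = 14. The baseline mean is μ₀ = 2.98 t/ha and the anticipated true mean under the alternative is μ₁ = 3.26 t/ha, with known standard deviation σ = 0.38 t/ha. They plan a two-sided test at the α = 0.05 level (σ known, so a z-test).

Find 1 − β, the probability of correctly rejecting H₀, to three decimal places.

Standardized effect: d = |μ₁ − μ₀| / σ = |3.26 − 2.98| / 0.38 = 0.7368
Noncentrality parameter: δ = d·√n = 0.7368 × √14 = 2.7570
Critical value for a two-sided test at α = 0.05: z_{α/2} = 1.960.
Power = Φ(δ − 1.960) + Φ(−δ − 1.960) = Φ(0.797) + Φ(-4.717) = 0.7873 + 0.0000 = 0.7873.

Power ≈ 0.787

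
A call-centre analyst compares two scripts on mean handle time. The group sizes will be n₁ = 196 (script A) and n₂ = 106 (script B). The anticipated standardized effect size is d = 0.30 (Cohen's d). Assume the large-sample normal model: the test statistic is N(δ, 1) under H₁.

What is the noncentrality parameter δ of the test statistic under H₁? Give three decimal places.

δ ≈ 2.488

δ = d / √(1/n₁ + 1/n₂) = 0.30 / √(1/196 + 1/106) = 2.4883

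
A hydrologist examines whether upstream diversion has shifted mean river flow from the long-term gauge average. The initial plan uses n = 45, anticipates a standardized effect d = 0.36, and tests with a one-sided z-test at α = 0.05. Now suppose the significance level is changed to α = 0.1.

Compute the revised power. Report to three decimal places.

Power ≈ 0.871

δ = d·√n = 0.36 × √45 = 2.4150 (unchanged). New critical value: z_{0.1} = 1.282.
Revised power = Φ(δ − 1.282) = Φ(1.133) = 0.8715.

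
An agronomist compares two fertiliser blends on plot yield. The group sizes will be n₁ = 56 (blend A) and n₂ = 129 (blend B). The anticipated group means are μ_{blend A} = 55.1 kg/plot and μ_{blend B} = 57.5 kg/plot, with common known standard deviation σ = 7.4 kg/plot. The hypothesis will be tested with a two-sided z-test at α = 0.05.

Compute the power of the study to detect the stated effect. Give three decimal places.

Power ≈ 0.527

Standardized effect: d = |μ_{blend A} − μ_{blend B}| / σ = |55.1 − 57.5| / 7.4 = 0.3243
Noncentrality parameter: δ = d / √(1/n₁ + 1/n₂) = 0.3243 / √(1/56 + 1/129) = 2.0267
Critical value for a two-sided test at α = 0.05: z_{α/2} = 1.960.
Power = Φ(δ − 1.960) + Φ(−δ − 1.960) = Φ(0.067) + Φ(-3.987) = 0.5266 + 0.0000 = 0.5266.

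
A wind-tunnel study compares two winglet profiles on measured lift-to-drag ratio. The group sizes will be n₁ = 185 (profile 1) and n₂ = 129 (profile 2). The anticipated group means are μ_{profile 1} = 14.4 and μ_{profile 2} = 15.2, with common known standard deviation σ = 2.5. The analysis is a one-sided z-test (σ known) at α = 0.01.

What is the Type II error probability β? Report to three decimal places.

β ≈ 0.322

Standardized effect: d = |μ_{profile 1} − μ_{profile 2}| / σ = |14.4 − 15.2| / 2.5 = 0.3200
Noncentrality parameter: λ = d / √(1/n₁ + 1/n₂) = 0.3200 / √(1/185 + 1/129) = 2.7898
One-sided α = 0.01 → critical value z_{0.01} = 2.326.
Power = P(Z > 2.326 − λ) = Φ(0.463) = 0.6785.
Type II error: β = 1 − power = 1 − 0.6785 = 0.3215.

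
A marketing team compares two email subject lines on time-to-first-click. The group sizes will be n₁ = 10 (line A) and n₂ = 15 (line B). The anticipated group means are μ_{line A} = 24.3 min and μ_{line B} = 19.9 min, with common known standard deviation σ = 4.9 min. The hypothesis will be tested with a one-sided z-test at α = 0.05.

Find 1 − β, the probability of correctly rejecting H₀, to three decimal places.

Standardized effect: d = |μ_{line A} − μ_{line B}| / σ = |24.3 − 19.9| / 4.9 = 0.8980
Noncentrality parameter: λ = d / √(1/n₁ + 1/n₂) = 0.8980 / √(1/10 + 1/15) = 2.1995
One-sided α = 0.05 → critical value z_{0.05} = 1.645.
Power = Φ(λ − 1.645) = Φ(0.555) = 0.7104.

Power ≈ 0.710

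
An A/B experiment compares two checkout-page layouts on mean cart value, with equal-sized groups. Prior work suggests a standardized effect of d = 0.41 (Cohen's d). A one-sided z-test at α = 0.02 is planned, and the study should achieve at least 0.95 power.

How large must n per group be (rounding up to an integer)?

For power 0.95 need Φ(δ − z_{0.02}) = 0.95, so δ = z_{0.02} + z_{0.05} = 2.054 + 1.645 = 3.699.
δ = d·√(n/2) ⇒ n = 2(δ/d)² = 2 × (3.699 / 0.41)² = 162.76.
Rounding up, n = 163 per group.

n = 163 per group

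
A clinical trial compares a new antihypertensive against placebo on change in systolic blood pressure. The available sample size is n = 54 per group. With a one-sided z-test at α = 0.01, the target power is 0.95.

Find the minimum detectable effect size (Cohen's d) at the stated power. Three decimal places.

Need Φ(δ − 2.326) = 0.95, so δ = 2.326 + 1.645 = 3.971.
δ = d·√(n/2) ⇒ d = δ/√(n/2) = 3.971/√(54/2) = 0.7643.

d ≈ 0.764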